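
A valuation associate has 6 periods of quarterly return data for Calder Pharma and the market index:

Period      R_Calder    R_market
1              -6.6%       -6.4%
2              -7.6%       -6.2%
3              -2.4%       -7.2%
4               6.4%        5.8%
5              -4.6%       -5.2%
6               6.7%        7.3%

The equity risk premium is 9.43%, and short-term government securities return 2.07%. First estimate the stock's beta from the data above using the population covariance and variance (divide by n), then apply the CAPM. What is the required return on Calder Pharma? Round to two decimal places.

Mean R_i = (-6.6 − 7.6 − 2.4 + 6.4 − 4.6 + 6.7) / 6 = -1.3500%
Mean R_m = (-6.4 − 6.2 − 7.2 + 5.8 − 5.2 + 7.3) / 6 = -1.9833%
Σ(R_i − R̄_i)(R_m − R̄_m) = 200.5250  ⇒  Cov = 200.5250 / 6 = 33.4208
Σ(R_m − R̄_m)² = 221.6083  ⇒  Var(R_m) = 221.6083 / 6 = 36.9347
β = Cov / Var(R_m) = 33.4208 / 36.9347 = 0.9049
E(R) = R_f + β × MRP = 2.07% + 0.9049 × 9.43% = 10.60%

10.60%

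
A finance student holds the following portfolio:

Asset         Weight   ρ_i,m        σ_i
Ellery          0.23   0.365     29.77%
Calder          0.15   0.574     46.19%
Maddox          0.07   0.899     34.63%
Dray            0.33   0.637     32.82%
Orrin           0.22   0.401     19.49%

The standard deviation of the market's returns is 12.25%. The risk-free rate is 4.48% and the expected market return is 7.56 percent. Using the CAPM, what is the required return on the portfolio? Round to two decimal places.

8.82%

β_Ellery = 0.365 × 29.77% / 12.25% = 0.8870
β_Calder = 0.574 × 46.19% / 12.25% = 2.1643
β_Maddox = 0.899 × 34.63% / 12.25% = 2.5414
β_Dray = 0.637 × 32.82% / 12.25% = 1.7066
β_Orrin = 0.401 × 19.49% / 12.25% = 0.6380
β_P = Σ w_i β_i = 0.23×0.8870 + 0.15×2.1643 + 0.07×2.5414 + 0.33×1.7066 + 0.22×0.6380 = 1.4101
MRP = 7.56% − 4.48% = 3.08%
E(R_P) = R_f + β_P × MRP = 4.48% + 1.4101 × 3.08% = 8.82%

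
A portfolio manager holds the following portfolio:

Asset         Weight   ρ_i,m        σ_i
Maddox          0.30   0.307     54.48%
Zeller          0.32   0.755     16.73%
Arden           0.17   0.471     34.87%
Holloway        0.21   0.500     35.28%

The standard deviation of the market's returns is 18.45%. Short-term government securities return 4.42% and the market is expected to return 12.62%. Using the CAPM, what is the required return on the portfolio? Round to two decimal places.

β_Maddox = 0.307 × 54.48% / 18.45% = 0.9065
β_Zeller = 0.755 × 16.73% / 18.45% = 0.6846
β_Arden = 0.471 × 34.87% / 18.45% = 0.8902
β_Holloway = 0.500 × 35.28% / 18.45% = 0.9561
β_P = Σ w_i β_i = 0.30×0.9065 + 0.32×0.6846 + 0.17×0.8902 + 0.21×0.9561 = 0.8431
MRP = 12.62% − 4.42% = 8.20%
E(R_P) = R_f + β_P × MRP = 4.42% + 0.8431 × 8.20% = 11.33%

11.33%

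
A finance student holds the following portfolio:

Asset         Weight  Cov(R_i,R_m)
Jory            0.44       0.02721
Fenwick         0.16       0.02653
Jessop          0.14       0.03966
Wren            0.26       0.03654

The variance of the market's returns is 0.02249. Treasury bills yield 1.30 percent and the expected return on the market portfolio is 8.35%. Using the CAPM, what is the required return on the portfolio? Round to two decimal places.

11.10%

β_Jory = 0.02721 / 0.02249 = 1.2099
β_Fenwick = 0.02653 / 0.02249 = 1.1796
β_Jessop = 0.03966 / 0.02249 = 1.7635
β_Wren = 0.03654 / 0.02249 = 1.6247
β_P = Σ w_i β_i = 0.44×1.2099 + 0.16×1.1796 + 0.14×1.7635 + 0.26×1.6247 = 1.3904
MRP = 8.35% − 1.30% = 7.05%
E(R_P) = R_f + β_P × MRP = 1.30% + 1.3904 × 7.05% = 11.10%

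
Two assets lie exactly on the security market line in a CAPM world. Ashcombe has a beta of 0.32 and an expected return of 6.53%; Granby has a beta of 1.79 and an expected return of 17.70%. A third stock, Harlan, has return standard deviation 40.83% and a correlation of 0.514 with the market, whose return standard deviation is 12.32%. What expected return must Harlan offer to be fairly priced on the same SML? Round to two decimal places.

MRP = (17.70% − 6.53%) / (1.79 − 0.32) = 7.5986%
R_f = 6.53% − 0.32 × 7.5986% = 4.0984%
β_Harlan = ρ·σ_i/σ_m = 0.514 × 40.83 / 12.32 = 1.7035
E(R_Harlan) = R_f + β × MRP = 4.0984% + 1.7035 × 7.5986% = 17.04%

17.04%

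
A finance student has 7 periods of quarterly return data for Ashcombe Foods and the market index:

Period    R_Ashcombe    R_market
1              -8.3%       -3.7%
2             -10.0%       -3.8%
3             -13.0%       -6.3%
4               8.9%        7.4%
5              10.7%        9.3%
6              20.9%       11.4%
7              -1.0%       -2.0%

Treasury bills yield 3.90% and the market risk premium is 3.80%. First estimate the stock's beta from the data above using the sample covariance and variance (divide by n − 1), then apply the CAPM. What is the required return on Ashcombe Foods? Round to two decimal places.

Mean R_i = (-8.3 − 10.0 − 13.0 + 8.9 + 10.7 + 20.9 − 1.0) / 7 = 1.1714%
Mean R_m = (-3.7 − 3.8 − 6.3 + 7.4 + 9.3 + 11.4 − 2.0) / 7 = 1.7571%
Σ(R_i − R̄_i)(R_m − R̄_m) = 541.8314  ⇒  Cov = 541.8314 / 6 = 90.3052
Σ(R_m − R̄_m)² = 321.4171  ⇒  Var(R_m) = 321.4171 / 6 = 53.5695
β = Cov / Var(R_m) = 90.3052 / 53.5695 = 1.6858
E(R) = R_f + β × MRP = 3.90% + 1.6858 × 3.80% = 10.31%

10.31%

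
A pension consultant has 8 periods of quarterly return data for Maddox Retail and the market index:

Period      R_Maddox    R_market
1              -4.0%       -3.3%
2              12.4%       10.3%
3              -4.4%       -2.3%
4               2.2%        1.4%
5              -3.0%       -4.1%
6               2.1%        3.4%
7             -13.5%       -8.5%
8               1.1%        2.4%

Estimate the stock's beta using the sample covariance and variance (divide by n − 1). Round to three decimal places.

1.259

Mean R_i = (-4.0 + 12.4 − 4.4 + 2.2 − 3.0 + 2.1 − 13.5 + 1.1) / 8 = -0.8875%
Mean R_m = (-3.3 + 10.3 − 2.3 + 1.4 − 4.1 + 3.4 − 8.5 + 2.4) / 8 = -0.0875%
Σ(R_i − R̄_i)(R_m − R̄_m) = 290.3288  ⇒  Cov = 290.3288 / 7 = 41.4755
Σ(R_m − R̄_m)² = 230.5488  ⇒  Var(R_m) = 230.5488 / 7 = 32.9355
β = Cov / Var(R_m) = 41.4755 / 32.9355 = 1.2593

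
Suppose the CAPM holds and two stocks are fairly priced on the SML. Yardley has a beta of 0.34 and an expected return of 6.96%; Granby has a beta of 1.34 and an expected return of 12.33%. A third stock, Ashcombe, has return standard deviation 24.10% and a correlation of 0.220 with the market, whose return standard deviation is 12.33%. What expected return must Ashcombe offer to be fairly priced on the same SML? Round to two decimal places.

MRP = (12.33% − 6.96%) / (1.34 − 0.34) = 5.3700%
R_f = 6.96% − 0.34 × 5.3700% = 5.1342%
β_Ashcombe = ρ·σ_i/σ_m = 0.220 × 24.10 / 12.33 = 0.4300
E(R_Ashcombe) = R_f + β × MRP = 5.1342% + 0.4300 × 5.3700% = 7.44%

7.44%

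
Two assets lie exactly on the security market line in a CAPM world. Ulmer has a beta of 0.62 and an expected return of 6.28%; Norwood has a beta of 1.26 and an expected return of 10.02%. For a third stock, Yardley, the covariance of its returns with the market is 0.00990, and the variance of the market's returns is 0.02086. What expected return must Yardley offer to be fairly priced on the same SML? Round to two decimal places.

MRP = (10.02% − 6.28%) / (1.26 − 0.62) = 5.8438%
R_f = 6.28% − 0.62 × 5.8438% = 2.6568%
β_Yardley = Cov / Var(R_m) = 0.00990 / 0.02086 = 0.4746
E(R_Yardley) = R_f + β × MRP = 2.6568% + 0.4746 × 5.8438% = 5.43%

5.43%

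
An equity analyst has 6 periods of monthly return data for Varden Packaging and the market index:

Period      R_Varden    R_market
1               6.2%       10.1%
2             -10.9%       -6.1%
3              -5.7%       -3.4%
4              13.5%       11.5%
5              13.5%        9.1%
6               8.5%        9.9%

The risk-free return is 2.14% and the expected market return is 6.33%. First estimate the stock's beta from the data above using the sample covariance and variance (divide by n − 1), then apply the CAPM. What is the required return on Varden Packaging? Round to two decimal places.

7.41%

Mean R_i = (6.2 − 10.9 − 5.7 + 13.5 + 13.5 + 8.5) / 6 = 4.1833%
Mean R_m = (10.1 − 6.1 − 3.4 + 11.5 + 9.1 + 9.9) / 6 = 5.1833%
Σ(R_i − R̄_i)(R_m − R̄_m) = 380.6383  ⇒  Cov = 380.6383 / 5 = 76.1277
Σ(R_m − R̄_m)² = 302.6483  ⇒  Var(R_m) = 302.6483 / 5 = 60.5297
β = Cov / Var(R_m) = 76.1277 / 60.5297 = 1.2577
MRP = 6.33% − 2.14% = 4.19%
E(R) = R_f + β × MRP = 2.14% + 1.2577 × 4.19% = 7.41%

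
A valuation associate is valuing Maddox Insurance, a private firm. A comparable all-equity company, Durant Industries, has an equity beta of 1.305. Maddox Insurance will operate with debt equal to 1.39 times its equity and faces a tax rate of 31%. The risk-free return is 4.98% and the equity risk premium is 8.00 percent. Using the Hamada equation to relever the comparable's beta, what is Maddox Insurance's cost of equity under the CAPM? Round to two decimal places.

β_L = β_U × [1 + (1 − t)(D/E)] = 1.305 × [1 + (1 − 0.31) × 1.39]
    = 1.305 × [1 + 0.69 × 1.39] = 1.305 × 1.9591 = 2.5566
E(R) = R_f + β_L × MRP = 4.98% + 2.5566 × 8.00% = 25.43%

25.43%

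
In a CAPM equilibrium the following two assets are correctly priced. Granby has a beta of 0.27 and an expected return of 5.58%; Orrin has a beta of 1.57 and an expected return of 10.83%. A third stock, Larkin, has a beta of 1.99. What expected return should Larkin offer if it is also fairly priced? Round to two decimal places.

12.53%

MRP (SML slope) = (10.83% − 5.58%) / (1.57 − 0.27) = 5.25% / 1.30 = 4.0385%
R_f (intercept) = 5.58% − 0.27 × 4.0385% = 4.4896%
E(R_Larkin) = R_f + β × MRP = 4.4896% + 1.99 × 4.0385% = 12.53%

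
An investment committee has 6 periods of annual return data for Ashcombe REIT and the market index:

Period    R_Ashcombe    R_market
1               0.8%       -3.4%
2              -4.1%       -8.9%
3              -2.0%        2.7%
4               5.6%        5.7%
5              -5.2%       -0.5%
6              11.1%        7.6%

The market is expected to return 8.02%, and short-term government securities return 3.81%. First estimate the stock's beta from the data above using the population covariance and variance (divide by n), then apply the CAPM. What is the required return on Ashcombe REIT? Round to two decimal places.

7.05%

Mean R_i = (0.8 − 4.1 − 2.0 + 5.6 − 5.2 + 11.1) / 6 = 1.0333%
Mean R_m = (-3.4 − 8.9 + 2.7 + 5.7 − 0.5 + 7.6) / 6 = 0.5333%
Σ(R_i − R̄_i)(R_m − R̄_m) = 143.9433  ⇒  Cov = 143.9433 / 6 = 23.9906
Σ(R_m − R̄_m)² = 186.8533  ⇒  Var(R_m) = 186.8533 / 6 = 31.1422
β = Cov / Var(R_m) = 23.9906 / 31.1422 = 0.7704
MRP = 8.02% − 3.81% = 4.21%
E(R) = R_f + β × MRP = 3.81% + 0.7704 × 4.21% = 7.05%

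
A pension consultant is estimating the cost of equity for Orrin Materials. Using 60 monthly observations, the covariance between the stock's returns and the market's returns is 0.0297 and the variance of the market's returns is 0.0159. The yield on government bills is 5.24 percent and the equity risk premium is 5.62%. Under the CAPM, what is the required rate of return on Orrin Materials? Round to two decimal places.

15.74%

β = Cov(R_i, R_m) / Var(R_m) = 0.0297 / 0.0159 = 1.8679
E(R) = R_f + β × MRP = 5.24% + 1.8679 × 5.62% = 15.74%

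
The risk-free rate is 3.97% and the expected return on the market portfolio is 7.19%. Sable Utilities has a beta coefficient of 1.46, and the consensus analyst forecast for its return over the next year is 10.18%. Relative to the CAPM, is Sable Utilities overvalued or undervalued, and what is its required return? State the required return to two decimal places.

MRP = 7.19% − 3.97% = 3.22%
Required return = R_f + β·MRP = 3.97% + 1.46 × 3.22% = 8.67%
Forecast 10.18% > required 8.67% → the stock plots above the SML → undervalued.

Undervalued; required return 8.67%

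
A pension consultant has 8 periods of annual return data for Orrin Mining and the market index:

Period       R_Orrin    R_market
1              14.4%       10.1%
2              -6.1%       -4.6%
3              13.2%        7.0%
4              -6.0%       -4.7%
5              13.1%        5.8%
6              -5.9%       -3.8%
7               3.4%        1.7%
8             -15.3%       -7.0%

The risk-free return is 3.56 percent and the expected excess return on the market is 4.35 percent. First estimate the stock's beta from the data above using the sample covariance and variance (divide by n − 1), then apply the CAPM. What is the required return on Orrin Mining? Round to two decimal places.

Mean R_i = (14.4 − 6.1 + 13.2 − 6.0 + 13.1 − 5.9 + 3.4 − 15.3) / 8 = 1.3500%
Mean R_m = (10.1 − 4.6 + 7.0 − 4.7 + 5.8 − 3.8 + 1.7 − 7.0) / 8 = 0.5625%
Σ(R_i − R̄_i)(R_m − R̄_m) = 499.3050  ⇒  Cov = 499.3050 / 7 = 71.3293
Σ(R_m − R̄_m)² = 291.6988  ⇒  Var(R_m) = 291.6988 / 7 = 41.6713
β = Cov / Var(R_m) = 71.3293 / 41.6713 = 1.7117
E(R) = R_f + β × MRP = 3.56% + 1.7117 × 4.35% = 11.01%

11.01%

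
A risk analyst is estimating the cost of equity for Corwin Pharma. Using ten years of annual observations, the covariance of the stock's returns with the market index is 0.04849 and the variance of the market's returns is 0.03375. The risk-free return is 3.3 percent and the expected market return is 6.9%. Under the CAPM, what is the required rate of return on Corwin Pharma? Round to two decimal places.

β = Cov(R_i, R_m) / Var(R_m) = 0.04849 / 0.03375 = 1.4367
MRP = 6.9% − 3.3% = 3.60%
E(R) = R_f + β × MRP = 3.3% + 1.4367 × 3.6% = 8.47%

8.47%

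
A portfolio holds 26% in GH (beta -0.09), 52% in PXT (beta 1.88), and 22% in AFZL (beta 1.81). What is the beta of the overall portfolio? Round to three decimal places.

1.352

β_P = Σ w_i β_i = 0.26×-0.09 + 0.52×1.88 + 0.22×1.81 = 1.3524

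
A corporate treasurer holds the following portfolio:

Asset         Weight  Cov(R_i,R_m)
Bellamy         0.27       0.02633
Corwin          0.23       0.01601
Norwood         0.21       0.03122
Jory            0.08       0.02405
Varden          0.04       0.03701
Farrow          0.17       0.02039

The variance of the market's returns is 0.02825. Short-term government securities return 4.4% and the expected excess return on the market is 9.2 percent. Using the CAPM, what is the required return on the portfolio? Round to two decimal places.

12.29%

β_Bellamy = 0.02633 / 0.02825 = 0.9320
β_Corwin = 0.01601 / 0.02825 = 0.5667
β_Norwood = 0.03122 / 0.02825 = 1.1051
β_Jory = 0.02405 / 0.02825 = 0.8513
β_Varden = 0.03701 / 0.02825 = 1.3101
β_Farrow = 0.02039 / 0.02825 = 0.7218
β_P = Σ w_i β_i = 0.27×0.9320 + 0.23×0.5667 + 0.21×1.1051 + 0.08×0.8513 + 0.04×1.3101 + 0.17×0.7218 = 0.8573
E(R_P) = R_f + β_P × MRP = 4.4% + 0.8573 × 9.2% = 12.29%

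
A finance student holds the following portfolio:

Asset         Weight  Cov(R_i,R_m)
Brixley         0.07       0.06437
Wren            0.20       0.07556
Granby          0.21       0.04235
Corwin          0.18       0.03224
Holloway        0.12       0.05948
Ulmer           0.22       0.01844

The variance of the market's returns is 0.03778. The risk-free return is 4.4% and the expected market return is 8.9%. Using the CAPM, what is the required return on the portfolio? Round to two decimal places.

9.82%

β_Brixley = 0.06437 / 0.03778 = 1.7038
β_Wren = 0.07556 / 0.03778 = 2.0000
β_Granby = 0.04235 / 0.03778 = 1.1210
β_Corwin = 0.03224 / 0.03778 = 0.8534
β_Holloway = 0.05948 / 0.03778 = 1.5744
β_Ulmer = 0.01844 / 0.03778 = 0.4881
β_P = Σ w_i β_i = 0.07×1.7038 + 0.20×2.0000 + 0.21×1.1210 + 0.18×0.8534 + 0.12×1.5744 + 0.22×0.4881 = 1.2046
MRP = 8.9% − 4.4% = 4.50%
E(R_P) = R_f + β_P × MRP = 4.4% + 1.2046 × 4.5% = 9.82%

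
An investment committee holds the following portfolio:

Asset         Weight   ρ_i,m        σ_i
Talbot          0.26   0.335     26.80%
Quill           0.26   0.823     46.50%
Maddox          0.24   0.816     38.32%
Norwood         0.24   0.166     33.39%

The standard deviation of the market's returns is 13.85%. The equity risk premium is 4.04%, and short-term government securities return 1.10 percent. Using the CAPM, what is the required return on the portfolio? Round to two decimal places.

7.26%

β_Talbot = 0.335 × 26.80% / 13.85% = 0.6482
β_Quill = 0.823 × 46.50% / 13.85% = 2.7631
β_Maddox = 0.816 × 38.32% / 13.85% = 2.2577
β_Norwood = 0.166 × 33.39% / 13.85% = 0.4002
β_P = Σ w_i β_i = 0.26×0.6482 + 0.26×2.7631 + 0.24×2.2577 + 0.24×0.4002 = 1.5248
E(R_P) = R_f + β_P × MRP = 1.10% + 1.5248 × 4.04% = 7.26%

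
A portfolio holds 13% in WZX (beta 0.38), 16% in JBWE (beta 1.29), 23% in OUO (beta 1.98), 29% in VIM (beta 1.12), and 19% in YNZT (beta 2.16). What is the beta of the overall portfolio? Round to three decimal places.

1.446

β_P = Σ w_i β_i = 0.13×0.38 + 0.16×1.29 + 0.23×1.98 + 0.29×1.12 + 0.19×2.16 = 1.4464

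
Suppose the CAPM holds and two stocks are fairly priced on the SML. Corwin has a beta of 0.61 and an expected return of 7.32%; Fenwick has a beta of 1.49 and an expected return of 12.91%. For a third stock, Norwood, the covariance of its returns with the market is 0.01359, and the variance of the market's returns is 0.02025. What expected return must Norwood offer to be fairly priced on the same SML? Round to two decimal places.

7.71%

MRP = (12.91% − 7.32%) / (1.49 − 0.61) = 6.3523%
R_f = 7.32% − 0.61 × 6.3523% = 3.4451%
β_Norwood = Cov / Var(R_m) = 0.01359 / 0.02025 = 0.6711
E(R_Norwood) = R_f + β × MRP = 3.4451% + 0.6711 × 6.3523% = 7.71%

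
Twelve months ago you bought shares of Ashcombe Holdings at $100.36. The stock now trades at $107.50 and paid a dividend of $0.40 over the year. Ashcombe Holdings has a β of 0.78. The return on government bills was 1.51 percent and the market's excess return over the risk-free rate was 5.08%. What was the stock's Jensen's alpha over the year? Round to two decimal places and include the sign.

Realised HPR = (P1 + D1 − P0) / P0 = (107.50 + 0.40 − 100.36) / 100.36 = 7.54 / 100.36 = 7.5130%
CAPM required = R_f + β·MRP = 1.51% + 0.78 × 5.08% = 5.4724%
α = realised − required = 7.5130% − 5.4724% = +2.04%

+2.04%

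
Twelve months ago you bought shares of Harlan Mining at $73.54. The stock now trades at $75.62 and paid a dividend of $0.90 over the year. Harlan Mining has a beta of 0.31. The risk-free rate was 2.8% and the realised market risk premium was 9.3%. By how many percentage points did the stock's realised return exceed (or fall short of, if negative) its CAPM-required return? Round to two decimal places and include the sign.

Realised HPR = (P1 + D1 − P0) / P0 = (75.62 + 0.90 − 73.54) / 73.54 = 2.98 / 73.54 = 4.0522%
CAPM required = R_f + β·MRP = 2.8% + 0.31 × 9.3% = 5.6830%
α = realised − required = 4.0522% − 5.6830% = -1.63%

-1.63%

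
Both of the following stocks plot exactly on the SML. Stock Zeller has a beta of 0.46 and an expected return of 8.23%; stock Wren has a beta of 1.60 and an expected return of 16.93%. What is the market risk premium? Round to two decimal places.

Both satisfy E(R) = R_f + β·MRP, so the slope of the SML is
MRP = (16.93% − 8.23%) / (1.60 − 0.46) = 8.70% / 1.14 = 7.6316%

7.63%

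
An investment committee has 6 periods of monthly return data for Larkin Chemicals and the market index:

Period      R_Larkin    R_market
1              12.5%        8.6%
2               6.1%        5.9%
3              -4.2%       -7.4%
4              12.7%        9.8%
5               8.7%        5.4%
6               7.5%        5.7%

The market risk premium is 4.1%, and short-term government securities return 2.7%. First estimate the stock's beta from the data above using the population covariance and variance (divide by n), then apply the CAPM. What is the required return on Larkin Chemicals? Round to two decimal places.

6.72%

Mean R_i = (12.5 + 6.1 − 4.2 + 12.7 + 8.7 + 7.5) / 6 = 7.2167%
Mean R_m = (8.6 + 5.9 − 7.4 + 9.8 + 5.4 + 5.7) / 6 = 4.6667%
Σ(R_i − R̄_i)(R_m − R̄_m) = 186.6933  ⇒  Cov = 186.6933 / 6 = 31.1156
Σ(R_m − R̄_m)² = 190.5533  ⇒  Var(R_m) = 190.5533 / 6 = 31.7589
β = Cov / Var(R_m) = 31.1156 / 31.7589 = 0.9797
E(R) = R_f + β × MRP = 2.7% + 0.9797 × 4.1% = 6.72%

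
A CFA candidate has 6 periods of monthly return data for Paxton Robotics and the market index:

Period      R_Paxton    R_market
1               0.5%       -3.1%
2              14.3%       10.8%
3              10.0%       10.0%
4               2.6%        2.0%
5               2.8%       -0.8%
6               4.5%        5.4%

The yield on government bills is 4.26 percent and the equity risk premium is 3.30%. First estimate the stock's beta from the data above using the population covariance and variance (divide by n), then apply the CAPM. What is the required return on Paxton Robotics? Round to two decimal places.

7.11%

Mean R_i = (0.5 + 14.3 + 10.0 + 2.6 + 2.8 + 4.5) / 6 = 5.7833%
Mean R_m = (-3.1 + 10.8 + 10.0 + 2.0 − 0.8 + 5.4) / 6 = 4.0500%
Σ(R_i − R̄_i)(R_m − R̄_m) = 139.6150  ⇒  Cov = 139.6150 / 6 = 23.2692
Σ(R_m − R̄_m)² = 161.6350  ⇒  Var(R_m) = 161.6350 / 6 = 26.9392
β = Cov / Var(R_m) = 23.2692 / 26.9392 = 0.8638
E(R) = R_f + β × MRP = 4.26% + 0.8638 × 3.30% = 7.11%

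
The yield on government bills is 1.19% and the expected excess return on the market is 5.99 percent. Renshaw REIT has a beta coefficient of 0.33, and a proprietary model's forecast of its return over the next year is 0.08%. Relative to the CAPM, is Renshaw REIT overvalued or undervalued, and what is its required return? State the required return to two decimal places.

Required return = R_f + β·MRP = 1.19% + 0.33 × 5.99% = 3.17%
Forecast 0.08% < required 3.17% → the stock plots below the SML → overvalued.

Overvalued; required return 3.17%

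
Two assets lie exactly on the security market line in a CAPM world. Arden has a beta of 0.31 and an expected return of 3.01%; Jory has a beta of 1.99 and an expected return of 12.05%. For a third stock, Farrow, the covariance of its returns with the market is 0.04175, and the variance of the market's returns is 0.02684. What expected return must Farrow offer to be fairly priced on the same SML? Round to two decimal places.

MRP = (12.05% − 3.01%) / (1.99 − 0.31) = 5.3810%
R_f = 3.01% − 0.31 × 5.3810% = 1.3419%
β_Farrow = Cov / Var(R_m) = 0.04175 / 0.02684 = 1.5555
E(R_Farrow) = R_f + β × MRP = 1.3419% + 1.5555 × 5.3810% = 9.71%

9.71%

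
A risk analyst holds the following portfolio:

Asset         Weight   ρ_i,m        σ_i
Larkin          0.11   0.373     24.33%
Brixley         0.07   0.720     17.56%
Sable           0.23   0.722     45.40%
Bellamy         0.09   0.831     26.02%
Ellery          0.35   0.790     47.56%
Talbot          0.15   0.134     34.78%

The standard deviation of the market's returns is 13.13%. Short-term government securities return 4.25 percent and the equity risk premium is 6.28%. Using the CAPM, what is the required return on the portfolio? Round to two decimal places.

β_Larkin = 0.373 × 24.33% / 13.13% = 0.6912
β_Brixley = 0.720 × 17.56% / 13.13% = 0.9629
β_Sable = 0.722 × 45.40% / 13.13% = 2.4965
β_Bellamy = 0.831 × 26.02% / 13.13% = 1.6468
β_Ellery = 0.790 × 47.56% / 13.13% = 2.8616
β_Talbot = 0.134 × 34.78% / 13.13% = 0.3550
β_P = Σ w_i β_i = 0.11×0.6912 + 0.07×0.9629 + 0.23×2.4965 + 0.09×1.6468 + 0.35×2.8616 + 0.15×0.3550 = 1.9207
E(R_P) = R_f + β_P × MRP = 4.25% + 1.9207 × 6.28% = 16.31%

16.31%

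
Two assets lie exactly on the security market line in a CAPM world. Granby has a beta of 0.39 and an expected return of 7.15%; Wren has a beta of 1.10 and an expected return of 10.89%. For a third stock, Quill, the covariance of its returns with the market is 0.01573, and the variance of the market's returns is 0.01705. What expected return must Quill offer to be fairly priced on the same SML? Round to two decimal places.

9.96%

MRP = (10.89% − 7.15%) / (1.10 − 0.39) = 5.2676%
R_f = 7.15% − 0.39 × 5.2676% = 5.0956%
β_Quill = Cov / Var(R_m) = 0.01573 / 0.01705 = 0.9226
E(R_Quill) = R_f + β × MRP = 5.0956% + 0.9226 × 5.2676% = 9.96%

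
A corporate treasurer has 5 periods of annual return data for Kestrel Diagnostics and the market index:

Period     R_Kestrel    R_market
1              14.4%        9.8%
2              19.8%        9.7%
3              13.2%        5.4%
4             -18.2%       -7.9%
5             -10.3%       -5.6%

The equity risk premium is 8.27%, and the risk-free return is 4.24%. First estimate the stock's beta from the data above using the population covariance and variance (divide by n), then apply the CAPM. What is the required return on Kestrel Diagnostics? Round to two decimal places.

Mean R_i = (14.4 + 19.8 + 13.2 − 18.2 − 10.3) / 5 = 3.7800%
Mean R_m = (9.8 + 9.7 + 5.4 − 7.9 − 5.6) / 5 = 2.2800%
Σ(R_i − R̄_i)(R_m − R̄_m) = 562.8280  ⇒  Cov = 562.8280 / 5 = 112.5656
Σ(R_m − R̄_m)² = 287.0680  ⇒  Var(R_m) = 287.0680 / 5 = 57.4136
β = Cov / Var(R_m) = 112.5656 / 57.4136 = 1.9606
E(R) = R_f + β × MRP = 4.24% + 1.9606 × 8.27% = 20.45%

20.45%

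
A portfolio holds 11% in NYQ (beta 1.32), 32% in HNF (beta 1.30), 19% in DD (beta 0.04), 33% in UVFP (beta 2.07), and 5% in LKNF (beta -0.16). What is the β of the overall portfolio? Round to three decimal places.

β_P = Σ w_i β_i = 0.11×1.32 + 0.32×1.30 + 0.19×0.04 + 0.33×2.07 + 0.05×-0.16 = 1.2439

1.244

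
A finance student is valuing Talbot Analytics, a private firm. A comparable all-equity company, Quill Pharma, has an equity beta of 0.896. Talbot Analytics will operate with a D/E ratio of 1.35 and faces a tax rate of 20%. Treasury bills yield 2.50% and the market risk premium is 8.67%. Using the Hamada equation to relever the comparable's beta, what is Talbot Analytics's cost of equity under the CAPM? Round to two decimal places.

18.66%

β_L = β_U × [1 + (1 − t)(D/E)] = 0.896 × [1 + (1 − 0.20) × 1.35]
    = 0.896 × [1 + 0.80 × 1.35] = 0.896 × 2.0800 = 1.8637
E(R) = R_f + β_L × MRP = 2.50% + 1.8637 × 8.67% = 18.66%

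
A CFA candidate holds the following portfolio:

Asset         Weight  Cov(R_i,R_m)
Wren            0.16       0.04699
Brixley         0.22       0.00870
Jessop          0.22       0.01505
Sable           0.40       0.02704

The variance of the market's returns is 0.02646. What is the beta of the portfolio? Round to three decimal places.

β_Wren = 0.04699 / 0.02646 = 1.7759
β_Brixley = 0.00870 / 0.02646 = 0.3288
β_Jessop = 0.01505 / 0.02646 = 0.5688
β_Sable = 0.02704 / 0.02646 = 1.0219
β_P = Σ w_i β_i = 0.16×1.7759 + 0.22×0.3288 + 0.22×0.5688 + 0.40×1.0219 = 0.8904

0.890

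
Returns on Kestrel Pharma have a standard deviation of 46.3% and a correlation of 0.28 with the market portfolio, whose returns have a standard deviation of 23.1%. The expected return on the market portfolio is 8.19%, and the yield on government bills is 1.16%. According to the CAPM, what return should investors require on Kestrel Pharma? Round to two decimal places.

5.11%

β = ρ × σ_i / σ_m = 0.28 × 46.3% / 23.1% = 0.5612
MRP = 8.19% − 1.16% = 7.03%
E(R) = 1.16% + 0.5612 × 7.03% = 5.11%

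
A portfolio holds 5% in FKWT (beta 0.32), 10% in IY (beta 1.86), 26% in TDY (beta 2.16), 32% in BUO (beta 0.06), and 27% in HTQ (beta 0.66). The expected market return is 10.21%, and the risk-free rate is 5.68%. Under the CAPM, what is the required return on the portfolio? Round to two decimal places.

10.03%

β_P = Σ w_i β_i = 0.05×0.32 + 0.10×1.86 + 0.26×2.16 + 0.32×0.06 + 0.27×0.66 = 0.9610
MRP = 10.21% − 5.68% = 4.53%
E(R_P) = R_f + β_P × MRP = 5.68% + 0.9610 × 4.53% = 10.03%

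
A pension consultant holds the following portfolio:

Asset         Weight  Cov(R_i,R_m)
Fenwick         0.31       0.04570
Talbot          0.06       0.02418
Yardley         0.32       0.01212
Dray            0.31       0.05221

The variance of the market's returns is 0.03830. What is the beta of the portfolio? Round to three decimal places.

β_Fenwick = 0.04570 / 0.03830 = 1.1932
β_Talbot = 0.02418 / 0.03830 = 0.6313
β_Yardley = 0.01212 / 0.03830 = 0.3164
β_Dray = 0.05221 / 0.03830 = 1.3632
β_P = Σ w_i β_i = 0.31×1.1932 + 0.06×0.6313 + 0.32×0.3164 + 0.31×1.3632 = 0.9316

0.932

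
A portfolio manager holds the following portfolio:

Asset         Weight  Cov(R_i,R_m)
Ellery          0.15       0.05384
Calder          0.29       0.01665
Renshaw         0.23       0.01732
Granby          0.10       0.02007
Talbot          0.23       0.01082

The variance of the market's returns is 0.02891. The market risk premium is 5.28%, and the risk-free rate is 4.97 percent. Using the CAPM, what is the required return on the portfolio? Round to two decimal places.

β_Ellery = 0.05384 / 0.02891 = 1.8623
β_Calder = 0.01665 / 0.02891 = 0.5759
β_Renshaw = 0.01732 / 0.02891 = 0.5991
β_Granby = 0.02007 / 0.02891 = 0.6942
β_Talbot = 0.01082 / 0.02891 = 0.3743
β_P = Σ w_i β_i = 0.15×1.8623 + 0.29×0.5759 + 0.23×0.5991 + 0.10×0.6942 + 0.23×0.3743 = 0.7397
E(R_P) = R_f + β_P × MRP = 4.97% + 0.7397 × 5.28% = 8.88%

8.88%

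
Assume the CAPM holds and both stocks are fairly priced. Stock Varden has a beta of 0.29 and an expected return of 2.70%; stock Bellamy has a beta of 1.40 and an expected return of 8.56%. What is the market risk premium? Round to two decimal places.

5.28%

Both satisfy E(R) = R_f + β·MRP, so the slope of the SML is
MRP = (8.56% − 2.70%) / (1.40 − 0.29) = 5.86% / 1.11 = 5.2793%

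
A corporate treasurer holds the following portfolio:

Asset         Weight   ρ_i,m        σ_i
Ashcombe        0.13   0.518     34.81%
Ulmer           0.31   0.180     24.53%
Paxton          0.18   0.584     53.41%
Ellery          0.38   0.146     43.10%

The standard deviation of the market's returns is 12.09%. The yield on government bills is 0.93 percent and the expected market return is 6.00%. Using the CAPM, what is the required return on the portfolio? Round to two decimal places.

5.84%

β_Ashcombe = 0.518 × 34.81% / 12.09% = 1.4914
β_Ulmer = 0.180 × 24.53% / 12.09% = 0.3652
β_Paxton = 0.584 × 53.41% / 12.09% = 2.5799
β_Ellery = 0.146 × 43.10% / 12.09% = 0.5205
β_P = Σ w_i β_i = 0.13×1.4914 + 0.31×0.3652 + 0.18×2.5799 + 0.38×0.5205 = 0.9693
MRP = 6.00% − 0.93% = 5.07%
E(R_P) = R_f + β_P × MRP = 0.93% + 0.9693 × 5.07% = 5.84%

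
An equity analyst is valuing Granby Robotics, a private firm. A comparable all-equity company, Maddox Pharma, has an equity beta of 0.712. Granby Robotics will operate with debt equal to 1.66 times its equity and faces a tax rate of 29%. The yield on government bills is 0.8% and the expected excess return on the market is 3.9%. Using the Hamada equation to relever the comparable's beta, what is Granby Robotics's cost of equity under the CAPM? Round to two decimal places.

6.85%

β_L = β_U × [1 + (1 − t)(D/E)] = 0.712 × [1 + (1 − 0.29) × 1.66]
    = 0.712 × [1 + 0.71 × 1.66] = 0.712 × 2.1786 = 1.5512
E(R) = R_f + β_L × MRP = 0.8% + 1.5512 × 3.9% = 6.85%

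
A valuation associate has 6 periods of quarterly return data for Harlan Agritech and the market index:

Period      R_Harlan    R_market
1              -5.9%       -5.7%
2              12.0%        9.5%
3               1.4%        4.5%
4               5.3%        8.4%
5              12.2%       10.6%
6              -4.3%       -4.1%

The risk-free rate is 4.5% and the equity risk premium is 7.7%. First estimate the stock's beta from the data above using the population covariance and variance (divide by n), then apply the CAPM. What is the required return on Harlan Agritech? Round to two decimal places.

12.58%

Mean R_i = (-5.9 + 12.0 + 1.4 + 5.3 + 12.2 − 4.3) / 6 = 3.4500%
Mean R_m = (-5.7 + 9.5 + 4.5 + 8.4 + 10.6 − 4.1) / 6 = 3.8667%
Σ(R_i − R̄_i)(R_m − R̄_m) = 265.3600  ⇒  Cov = 265.3600 / 6 = 44.2267
Σ(R_m − R̄_m)² = 253.0133  ⇒  Var(R_m) = 253.0133 / 6 = 42.1689
β = Cov / Var(R_m) = 44.2267 / 42.1689 = 1.0488
E(R) = R_f + β × MRP = 4.5% + 1.0488 × 7.7% = 12.58%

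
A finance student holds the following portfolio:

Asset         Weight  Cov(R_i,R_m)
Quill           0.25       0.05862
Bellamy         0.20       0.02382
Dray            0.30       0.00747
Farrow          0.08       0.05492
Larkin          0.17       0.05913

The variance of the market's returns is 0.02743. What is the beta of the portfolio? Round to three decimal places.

β_Quill = 0.05862 / 0.02743 = 2.1371
β_Bellamy = 0.02382 / 0.02743 = 0.8684
β_Dray = 0.00747 / 0.02743 = 0.2723
β_Farrow = 0.05492 / 0.02743 = 2.0022
β_Larkin = 0.05913 / 0.02743 = 2.1557
β_P = Σ w_i β_i = 0.25×2.1371 + 0.20×0.8684 + 0.30×0.2723 + 0.08×2.0022 + 0.17×2.1557 = 1.3163

1.316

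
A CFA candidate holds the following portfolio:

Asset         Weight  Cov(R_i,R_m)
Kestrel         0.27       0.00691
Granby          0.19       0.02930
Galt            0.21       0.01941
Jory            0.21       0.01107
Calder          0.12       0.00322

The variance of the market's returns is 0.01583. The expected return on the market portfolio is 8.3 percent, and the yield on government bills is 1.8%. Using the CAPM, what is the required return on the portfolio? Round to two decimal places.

7.64%

β_Kestrel = 0.00691 / 0.01583 = 0.4365
β_Granby = 0.02930 / 0.01583 = 1.8509
β_Galt = 0.01941 / 0.01583 = 1.2262
β_Jory = 0.01107 / 0.01583 = 0.6993
β_Calder = 0.00322 / 0.01583 = 0.2034
β_P = Σ w_i β_i = 0.27×0.4365 + 0.19×1.8509 + 0.21×1.2262 + 0.21×0.6993 + 0.12×0.2034 = 0.8983
MRP = 8.3% − 1.8% = 6.50%
E(R_P) = R_f + β_P × MRP = 1.8% + 0.8983 × 6.5% = 7.64%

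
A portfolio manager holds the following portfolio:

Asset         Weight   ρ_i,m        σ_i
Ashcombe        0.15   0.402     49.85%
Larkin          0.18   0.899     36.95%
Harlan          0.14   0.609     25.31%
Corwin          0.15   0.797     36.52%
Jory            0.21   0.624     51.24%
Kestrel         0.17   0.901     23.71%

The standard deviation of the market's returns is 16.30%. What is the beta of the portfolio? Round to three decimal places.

1.586

β_Ashcombe = 0.402 × 49.85% / 16.30% = 1.2294
β_Larkin = 0.899 × 36.95% / 16.30% = 2.0379
β_Harlan = 0.609 × 25.31% / 16.30% = 0.9456
β_Corwin = 0.797 × 36.52% / 16.30% = 1.7857
β_Jory = 0.624 × 51.24% / 16.30% = 1.9616
β_Kestrel = 0.901 × 23.71% / 16.30% = 1.3106
β_P = Σ w_i β_i = 0.15×1.2294 + 0.18×2.0379 + 0.14×0.9456 + 0.15×1.7857 + 0.21×1.9616 + 0.17×1.3106 = 1.5862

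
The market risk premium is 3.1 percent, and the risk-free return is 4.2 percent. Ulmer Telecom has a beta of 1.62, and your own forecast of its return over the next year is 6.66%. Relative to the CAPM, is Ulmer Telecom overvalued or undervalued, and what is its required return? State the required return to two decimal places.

Required return = R_f + β·MRP = 4.2% + 1.62 × 3.1% = 9.22%
Forecast 6.66% < required 9.22% → the stock plots below the SML → overvalued.

Overvalued; required return 9.22%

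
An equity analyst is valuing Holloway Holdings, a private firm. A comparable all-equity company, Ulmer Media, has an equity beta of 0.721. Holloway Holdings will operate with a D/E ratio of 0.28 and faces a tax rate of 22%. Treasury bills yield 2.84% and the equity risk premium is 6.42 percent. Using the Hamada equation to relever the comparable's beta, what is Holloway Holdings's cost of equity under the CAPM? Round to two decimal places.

β_L = β_U × [1 + (1 − t)(D/E)] = 0.721 × [1 + (1 − 0.22) × 0.28]
    = 0.721 × [1 + 0.78 × 0.28] = 0.721 × 1.2184 = 0.8785
E(R) = R_f + β_L × MRP = 2.84% + 0.8785 × 6.42% = 8.48%

8.48%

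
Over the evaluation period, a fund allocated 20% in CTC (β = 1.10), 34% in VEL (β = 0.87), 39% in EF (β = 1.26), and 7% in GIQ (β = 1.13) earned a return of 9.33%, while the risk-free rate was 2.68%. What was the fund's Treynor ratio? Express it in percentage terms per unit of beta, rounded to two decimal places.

6.12%

β_P = 0.20×1.10 + 0.34×0.87 + 0.39×1.26 + 0.07×1.13 = 1.0863
Treynor = (R_P − R_f) / β_P = (9.33% − 2.68%) / 1.0863 = 6.65% / 1.0863 = 6.12%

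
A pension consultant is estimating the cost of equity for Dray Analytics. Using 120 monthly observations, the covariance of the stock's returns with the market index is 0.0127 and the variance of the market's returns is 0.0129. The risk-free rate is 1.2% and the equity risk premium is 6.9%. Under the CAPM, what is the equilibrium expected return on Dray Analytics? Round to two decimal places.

β = Cov(R_i, R_m) / Var(R_m) = 0.0127 / 0.0129 = 0.9845
E(R) = R_f + β × MRP = 1.2% + 0.9845 × 6.9% = 7.99%

7.99%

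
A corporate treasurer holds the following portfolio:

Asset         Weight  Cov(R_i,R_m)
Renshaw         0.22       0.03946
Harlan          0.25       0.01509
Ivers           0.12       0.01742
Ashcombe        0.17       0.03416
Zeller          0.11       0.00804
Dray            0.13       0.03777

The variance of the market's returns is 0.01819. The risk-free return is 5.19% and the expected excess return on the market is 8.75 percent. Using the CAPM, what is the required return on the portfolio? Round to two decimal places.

17.77%

β_Renshaw = 0.03946 / 0.01819 = 2.1693
β_Harlan = 0.01509 / 0.01819 = 0.8296
β_Ivers = 0.01742 / 0.01819 = 0.9577
β_Ashcombe = 0.03416 / 0.01819 = 1.8780
β_Zeller = 0.00804 / 0.01819 = 0.4420
β_Dray = 0.03777 / 0.01819 = 2.0764
β_P = Σ w_i β_i = 0.22×2.1693 + 0.25×0.8296 + 0.12×0.9577 + 0.17×1.8780 + 0.11×0.4420 + 0.13×2.0764 = 1.4374
E(R_P) = R_f + β_P × MRP = 5.19% + 1.4374 × 8.75% = 17.77%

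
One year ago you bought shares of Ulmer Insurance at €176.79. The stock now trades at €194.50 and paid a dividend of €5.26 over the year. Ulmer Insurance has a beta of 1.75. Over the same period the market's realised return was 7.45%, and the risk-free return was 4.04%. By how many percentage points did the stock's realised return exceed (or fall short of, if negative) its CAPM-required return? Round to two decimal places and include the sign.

+2.99%

Realised HPR = (P1 + D1 − P0) / P0 = (194.50 + 5.26 − 176.79) / 176.79 = 22.97 / 176.79 = 12.9928%
MRP = 7.45% − 4.04% = 3.41%
CAPM required = R_f + β·MRP = 4.04% + 1.75 × 3.41% = 10.0075%
α = realised − required = 12.9928% − 10.0075% = +2.99%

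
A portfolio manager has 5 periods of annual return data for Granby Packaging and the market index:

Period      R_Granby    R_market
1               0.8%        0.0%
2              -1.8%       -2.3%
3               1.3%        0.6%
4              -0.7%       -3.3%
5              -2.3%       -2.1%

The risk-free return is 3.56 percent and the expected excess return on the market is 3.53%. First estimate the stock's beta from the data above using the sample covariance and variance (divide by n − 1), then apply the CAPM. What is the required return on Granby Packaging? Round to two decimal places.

Mean R_i = (0.8 − 1.8 + 1.3 − 0.7 − 2.3) / 5 = -0.5400%
Mean R_m = (0.0 − 2.3 + 0.6 − 3.3 − 2.1) / 5 = -1.4200%
Σ(R_i − R̄_i)(R_m − R̄_m) = 8.2260  ⇒  Cov = 8.2260 / 4 = 2.0565
Σ(R_m − R̄_m)² = 10.8680  ⇒  Var(R_m) = 10.8680 / 4 = 2.7170
β = Cov / Var(R_m) = 2.0565 / 2.7170 = 0.7569
E(R) = R_f + β × MRP = 3.56% + 0.7569 × 3.53% = 6.23%

6.23%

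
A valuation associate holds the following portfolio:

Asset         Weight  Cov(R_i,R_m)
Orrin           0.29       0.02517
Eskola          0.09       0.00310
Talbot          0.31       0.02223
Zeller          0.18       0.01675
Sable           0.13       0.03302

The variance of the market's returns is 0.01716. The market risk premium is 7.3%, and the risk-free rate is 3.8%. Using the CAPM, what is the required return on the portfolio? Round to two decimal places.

β_Orrin = 0.02517 / 0.01716 = 1.4668
β_Eskola = 0.00310 / 0.01716 = 0.1807
β_Talbot = 0.02223 / 0.01716 = 1.2955
β_Zeller = 0.01675 / 0.01716 = 0.9761
β_Sable = 0.03302 / 0.01716 = 1.9242
β_P = Σ w_i β_i = 0.29×1.4668 + 0.09×0.1807 + 0.31×1.2955 + 0.18×0.9761 + 0.13×1.9242 = 1.2691
E(R_P) = R_f + β_P × MRP = 3.8% + 1.2691 × 7.3% = 13.06%

13.06%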